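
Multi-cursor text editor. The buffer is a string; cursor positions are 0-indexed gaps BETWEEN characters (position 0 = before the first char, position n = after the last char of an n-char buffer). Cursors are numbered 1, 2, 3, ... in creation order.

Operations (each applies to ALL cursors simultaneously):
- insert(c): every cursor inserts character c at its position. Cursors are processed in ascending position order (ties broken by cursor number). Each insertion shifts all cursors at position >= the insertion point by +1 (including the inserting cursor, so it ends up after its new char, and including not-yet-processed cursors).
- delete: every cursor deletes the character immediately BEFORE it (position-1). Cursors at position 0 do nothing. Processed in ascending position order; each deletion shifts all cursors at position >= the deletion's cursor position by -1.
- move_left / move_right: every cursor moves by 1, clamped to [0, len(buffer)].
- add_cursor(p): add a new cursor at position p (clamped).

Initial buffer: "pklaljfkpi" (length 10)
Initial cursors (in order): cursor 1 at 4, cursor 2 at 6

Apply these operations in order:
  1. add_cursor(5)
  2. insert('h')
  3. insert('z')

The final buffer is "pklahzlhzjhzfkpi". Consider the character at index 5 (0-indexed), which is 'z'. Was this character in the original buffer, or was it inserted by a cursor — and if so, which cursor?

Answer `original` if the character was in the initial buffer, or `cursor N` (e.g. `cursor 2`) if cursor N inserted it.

After op 1 (add_cursor(5)): buffer="pklaljfkpi" (len 10), cursors c1@4 c3@5 c2@6, authorship ..........
After op 2 (insert('h')): buffer="pklahlhjhfkpi" (len 13), cursors c1@5 c3@7 c2@9, authorship ....1.3.2....
After op 3 (insert('z')): buffer="pklahzlhzjhzfkpi" (len 16), cursors c1@6 c3@9 c2@12, authorship ....11.33.22....
Authorship (.=original, N=cursor N): . . . . 1 1 . 3 3 . 2 2 . . . .
Index 5: author = 1

Answer: cursor 1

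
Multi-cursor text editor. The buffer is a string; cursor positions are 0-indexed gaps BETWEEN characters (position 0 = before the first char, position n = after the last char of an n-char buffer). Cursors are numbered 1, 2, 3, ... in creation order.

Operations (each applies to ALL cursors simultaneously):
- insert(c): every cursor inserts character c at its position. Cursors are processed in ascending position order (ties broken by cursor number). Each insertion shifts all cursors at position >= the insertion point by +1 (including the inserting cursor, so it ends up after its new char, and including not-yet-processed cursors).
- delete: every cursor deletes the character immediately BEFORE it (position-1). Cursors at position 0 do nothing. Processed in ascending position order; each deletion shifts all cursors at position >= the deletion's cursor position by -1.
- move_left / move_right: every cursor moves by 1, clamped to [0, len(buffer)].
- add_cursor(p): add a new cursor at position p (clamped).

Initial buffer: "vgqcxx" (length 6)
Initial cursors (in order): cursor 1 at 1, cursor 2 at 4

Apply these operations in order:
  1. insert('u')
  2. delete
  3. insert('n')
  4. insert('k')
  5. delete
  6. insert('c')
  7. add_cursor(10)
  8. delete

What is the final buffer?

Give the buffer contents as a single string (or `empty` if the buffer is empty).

After op 1 (insert('u')): buffer="vugqcuxx" (len 8), cursors c1@2 c2@6, authorship .1...2..
After op 2 (delete): buffer="vgqcxx" (len 6), cursors c1@1 c2@4, authorship ......
After op 3 (insert('n')): buffer="vngqcnxx" (len 8), cursors c1@2 c2@6, authorship .1...2..
After op 4 (insert('k')): buffer="vnkgqcnkxx" (len 10), cursors c1@3 c2@8, authorship .11...22..
After op 5 (delete): buffer="vngqcnxx" (len 8), cursors c1@2 c2@6, authorship .1...2..
After op 6 (insert('c')): buffer="vncgqcncxx" (len 10), cursors c1@3 c2@8, authorship .11...22..
After op 7 (add_cursor(10)): buffer="vncgqcncxx" (len 10), cursors c1@3 c2@8 c3@10, authorship .11...22..
After op 8 (delete): buffer="vngqcnx" (len 7), cursors c1@2 c2@6 c3@7, authorship .1...2.

Answer: vngqcnx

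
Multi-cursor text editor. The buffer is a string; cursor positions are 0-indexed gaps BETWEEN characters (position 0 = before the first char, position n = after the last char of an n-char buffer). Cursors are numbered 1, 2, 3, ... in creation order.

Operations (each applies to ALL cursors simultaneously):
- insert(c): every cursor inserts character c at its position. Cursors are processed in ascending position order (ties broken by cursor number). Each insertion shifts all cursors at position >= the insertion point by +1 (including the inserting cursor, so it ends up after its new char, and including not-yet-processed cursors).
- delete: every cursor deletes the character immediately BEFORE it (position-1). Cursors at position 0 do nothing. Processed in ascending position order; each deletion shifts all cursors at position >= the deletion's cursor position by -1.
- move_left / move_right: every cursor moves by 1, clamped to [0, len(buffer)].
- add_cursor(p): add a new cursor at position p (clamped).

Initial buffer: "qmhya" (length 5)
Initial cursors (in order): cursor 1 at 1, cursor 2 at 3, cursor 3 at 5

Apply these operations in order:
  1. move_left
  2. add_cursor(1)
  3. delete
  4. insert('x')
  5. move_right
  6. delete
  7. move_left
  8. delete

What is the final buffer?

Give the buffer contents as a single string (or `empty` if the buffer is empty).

Answer: x

Derivation:
After op 1 (move_left): buffer="qmhya" (len 5), cursors c1@0 c2@2 c3@4, authorship .....
After op 2 (add_cursor(1)): buffer="qmhya" (len 5), cursors c1@0 c4@1 c2@2 c3@4, authorship .....
After op 3 (delete): buffer="ha" (len 2), cursors c1@0 c2@0 c4@0 c3@1, authorship ..
After op 4 (insert('x')): buffer="xxxhxa" (len 6), cursors c1@3 c2@3 c4@3 c3@5, authorship 124.3.
After op 5 (move_right): buffer="xxxhxa" (len 6), cursors c1@4 c2@4 c4@4 c3@6, authorship 124.3.
After op 6 (delete): buffer="xx" (len 2), cursors c1@1 c2@1 c4@1 c3@2, authorship 13
After op 7 (move_left): buffer="xx" (len 2), cursors c1@0 c2@0 c4@0 c3@1, authorship 13
After op 8 (delete): buffer="x" (len 1), cursors c1@0 c2@0 c3@0 c4@0, authorship 3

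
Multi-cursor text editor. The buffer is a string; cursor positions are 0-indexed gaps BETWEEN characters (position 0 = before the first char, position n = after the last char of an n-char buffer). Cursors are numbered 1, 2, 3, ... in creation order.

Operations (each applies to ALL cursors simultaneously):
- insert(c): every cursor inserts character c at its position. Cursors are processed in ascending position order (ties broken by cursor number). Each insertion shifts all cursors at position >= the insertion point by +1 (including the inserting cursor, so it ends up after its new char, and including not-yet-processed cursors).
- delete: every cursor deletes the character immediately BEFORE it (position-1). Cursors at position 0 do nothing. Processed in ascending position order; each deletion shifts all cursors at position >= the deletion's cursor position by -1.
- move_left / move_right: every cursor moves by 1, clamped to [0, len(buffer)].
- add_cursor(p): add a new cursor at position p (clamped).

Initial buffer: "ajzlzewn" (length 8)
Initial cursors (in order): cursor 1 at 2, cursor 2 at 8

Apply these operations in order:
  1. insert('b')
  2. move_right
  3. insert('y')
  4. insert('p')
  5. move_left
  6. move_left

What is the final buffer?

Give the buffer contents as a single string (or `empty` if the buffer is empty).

Answer: ajbzyplzewnbyp

Derivation:
After op 1 (insert('b')): buffer="ajbzlzewnb" (len 10), cursors c1@3 c2@10, authorship ..1......2
After op 2 (move_right): buffer="ajbzlzewnb" (len 10), cursors c1@4 c2@10, authorship ..1......2
After op 3 (insert('y')): buffer="ajbzylzewnby" (len 12), cursors c1@5 c2@12, authorship ..1.1.....22
After op 4 (insert('p')): buffer="ajbzyplzewnbyp" (len 14), cursors c1@6 c2@14, authorship ..1.11.....222
After op 5 (move_left): buffer="ajbzyplzewnbyp" (len 14), cursors c1@5 c2@13, authorship ..1.11.....222
After op 6 (move_left): buffer="ajbzyplzewnbyp" (len 14), cursors c1@4 c2@12, authorship ..1.11.....222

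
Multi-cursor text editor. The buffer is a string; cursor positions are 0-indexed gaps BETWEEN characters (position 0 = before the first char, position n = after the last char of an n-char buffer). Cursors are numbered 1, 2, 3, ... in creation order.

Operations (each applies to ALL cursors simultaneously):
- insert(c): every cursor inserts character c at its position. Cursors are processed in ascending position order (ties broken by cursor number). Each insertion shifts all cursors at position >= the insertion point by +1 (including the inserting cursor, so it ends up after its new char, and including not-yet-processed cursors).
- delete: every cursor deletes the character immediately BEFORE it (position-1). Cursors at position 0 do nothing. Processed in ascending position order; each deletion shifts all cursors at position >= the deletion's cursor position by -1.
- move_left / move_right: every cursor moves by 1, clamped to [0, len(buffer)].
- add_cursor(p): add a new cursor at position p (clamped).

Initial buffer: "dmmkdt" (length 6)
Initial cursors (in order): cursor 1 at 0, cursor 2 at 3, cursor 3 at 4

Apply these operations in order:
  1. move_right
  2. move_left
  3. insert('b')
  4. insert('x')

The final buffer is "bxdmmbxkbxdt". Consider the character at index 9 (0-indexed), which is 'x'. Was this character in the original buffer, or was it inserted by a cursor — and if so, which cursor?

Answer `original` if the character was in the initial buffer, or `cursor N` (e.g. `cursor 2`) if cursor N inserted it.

Answer: cursor 3

Derivation:
After op 1 (move_right): buffer="dmmkdt" (len 6), cursors c1@1 c2@4 c3@5, authorship ......
After op 2 (move_left): buffer="dmmkdt" (len 6), cursors c1@0 c2@3 c3@4, authorship ......
After op 3 (insert('b')): buffer="bdmmbkbdt" (len 9), cursors c1@1 c2@5 c3@7, authorship 1...2.3..
After op 4 (insert('x')): buffer="bxdmmbxkbxdt" (len 12), cursors c1@2 c2@7 c3@10, authorship 11...22.33..
Authorship (.=original, N=cursor N): 1 1 . . . 2 2 . 3 3 . .
Index 9: author = 3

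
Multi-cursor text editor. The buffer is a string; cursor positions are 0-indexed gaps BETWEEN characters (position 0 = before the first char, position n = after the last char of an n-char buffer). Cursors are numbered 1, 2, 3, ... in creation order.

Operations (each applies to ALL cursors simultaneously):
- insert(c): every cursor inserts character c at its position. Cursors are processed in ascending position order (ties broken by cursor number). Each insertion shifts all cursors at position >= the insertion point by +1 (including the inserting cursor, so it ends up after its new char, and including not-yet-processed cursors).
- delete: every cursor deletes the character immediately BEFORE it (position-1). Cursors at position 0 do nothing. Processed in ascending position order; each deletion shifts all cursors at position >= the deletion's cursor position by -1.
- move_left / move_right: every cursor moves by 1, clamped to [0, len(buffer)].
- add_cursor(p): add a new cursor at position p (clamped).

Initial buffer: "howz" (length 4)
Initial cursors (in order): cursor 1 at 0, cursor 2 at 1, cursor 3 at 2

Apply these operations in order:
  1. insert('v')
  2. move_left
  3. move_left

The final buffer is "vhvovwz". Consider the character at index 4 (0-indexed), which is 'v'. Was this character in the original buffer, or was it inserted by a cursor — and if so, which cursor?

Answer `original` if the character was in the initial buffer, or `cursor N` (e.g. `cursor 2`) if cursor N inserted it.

Answer: cursor 3

Derivation:
After op 1 (insert('v')): buffer="vhvovwz" (len 7), cursors c1@1 c2@3 c3@5, authorship 1.2.3..
After op 2 (move_left): buffer="vhvovwz" (len 7), cursors c1@0 c2@2 c3@4, authorship 1.2.3..
After op 3 (move_left): buffer="vhvovwz" (len 7), cursors c1@0 c2@1 c3@3, authorship 1.2.3..
Authorship (.=original, N=cursor N): 1 . 2 . 3 . .
Index 4: author = 3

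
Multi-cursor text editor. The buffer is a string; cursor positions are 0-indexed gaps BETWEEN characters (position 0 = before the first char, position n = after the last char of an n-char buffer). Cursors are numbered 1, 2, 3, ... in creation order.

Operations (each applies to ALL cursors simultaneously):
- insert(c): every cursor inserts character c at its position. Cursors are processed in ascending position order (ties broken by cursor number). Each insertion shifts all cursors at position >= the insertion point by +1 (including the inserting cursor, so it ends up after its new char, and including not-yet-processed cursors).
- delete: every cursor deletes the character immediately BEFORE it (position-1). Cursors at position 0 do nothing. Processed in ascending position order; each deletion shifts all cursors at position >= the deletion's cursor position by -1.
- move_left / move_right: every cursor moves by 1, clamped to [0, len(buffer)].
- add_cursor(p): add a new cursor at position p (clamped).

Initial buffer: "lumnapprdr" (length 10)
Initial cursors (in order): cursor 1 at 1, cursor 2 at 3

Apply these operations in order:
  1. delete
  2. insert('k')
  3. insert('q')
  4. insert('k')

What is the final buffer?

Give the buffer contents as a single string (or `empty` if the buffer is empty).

After op 1 (delete): buffer="unapprdr" (len 8), cursors c1@0 c2@1, authorship ........
After op 2 (insert('k')): buffer="kuknapprdr" (len 10), cursors c1@1 c2@3, authorship 1.2.......
After op 3 (insert('q')): buffer="kqukqnapprdr" (len 12), cursors c1@2 c2@5, authorship 11.22.......
After op 4 (insert('k')): buffer="kqkukqknapprdr" (len 14), cursors c1@3 c2@7, authorship 111.222.......

Answer: kqkukqknapprdr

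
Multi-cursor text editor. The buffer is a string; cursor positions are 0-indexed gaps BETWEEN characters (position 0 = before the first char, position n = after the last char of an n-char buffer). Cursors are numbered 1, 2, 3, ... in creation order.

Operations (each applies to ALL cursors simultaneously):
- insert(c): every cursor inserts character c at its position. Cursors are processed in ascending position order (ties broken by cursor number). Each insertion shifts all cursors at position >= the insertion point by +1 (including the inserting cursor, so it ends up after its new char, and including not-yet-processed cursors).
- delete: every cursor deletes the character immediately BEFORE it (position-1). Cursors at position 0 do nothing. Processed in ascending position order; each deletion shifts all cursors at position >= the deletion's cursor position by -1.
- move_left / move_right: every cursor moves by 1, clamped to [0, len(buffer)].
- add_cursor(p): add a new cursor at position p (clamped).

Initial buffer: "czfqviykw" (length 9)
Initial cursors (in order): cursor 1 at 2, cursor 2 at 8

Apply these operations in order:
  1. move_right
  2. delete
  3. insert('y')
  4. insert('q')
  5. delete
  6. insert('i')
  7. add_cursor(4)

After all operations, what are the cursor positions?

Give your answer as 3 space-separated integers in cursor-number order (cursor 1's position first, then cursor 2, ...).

After op 1 (move_right): buffer="czfqviykw" (len 9), cursors c1@3 c2@9, authorship .........
After op 2 (delete): buffer="czqviyk" (len 7), cursors c1@2 c2@7, authorship .......
After op 3 (insert('y')): buffer="czyqviyky" (len 9), cursors c1@3 c2@9, authorship ..1.....2
After op 4 (insert('q')): buffer="czyqqviykyq" (len 11), cursors c1@4 c2@11, authorship ..11.....22
After op 5 (delete): buffer="czyqviyky" (len 9), cursors c1@3 c2@9, authorship ..1.....2
After op 6 (insert('i')): buffer="czyiqviykyi" (len 11), cursors c1@4 c2@11, authorship ..11.....22
After op 7 (add_cursor(4)): buffer="czyiqviykyi" (len 11), cursors c1@4 c3@4 c2@11, authorship ..11.....22

Answer: 4 11 4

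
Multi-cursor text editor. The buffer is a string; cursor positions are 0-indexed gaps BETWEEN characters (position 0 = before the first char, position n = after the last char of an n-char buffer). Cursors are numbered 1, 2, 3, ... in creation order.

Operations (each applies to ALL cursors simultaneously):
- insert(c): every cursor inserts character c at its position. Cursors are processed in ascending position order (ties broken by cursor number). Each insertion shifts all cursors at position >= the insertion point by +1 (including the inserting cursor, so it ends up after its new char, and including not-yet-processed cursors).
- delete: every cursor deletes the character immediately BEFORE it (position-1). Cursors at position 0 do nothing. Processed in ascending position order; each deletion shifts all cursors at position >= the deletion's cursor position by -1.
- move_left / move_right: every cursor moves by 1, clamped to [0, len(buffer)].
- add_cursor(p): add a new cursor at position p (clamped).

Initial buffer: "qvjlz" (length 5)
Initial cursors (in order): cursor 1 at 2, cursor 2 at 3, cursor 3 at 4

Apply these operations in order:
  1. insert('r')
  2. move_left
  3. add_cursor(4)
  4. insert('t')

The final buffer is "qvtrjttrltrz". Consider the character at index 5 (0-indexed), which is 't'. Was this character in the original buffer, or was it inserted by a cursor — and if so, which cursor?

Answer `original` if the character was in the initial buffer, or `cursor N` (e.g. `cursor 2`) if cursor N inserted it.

After op 1 (insert('r')): buffer="qvrjrlrz" (len 8), cursors c1@3 c2@5 c3@7, authorship ..1.2.3.
After op 2 (move_left): buffer="qvrjrlrz" (len 8), cursors c1@2 c2@4 c3@6, authorship ..1.2.3.
After op 3 (add_cursor(4)): buffer="qvrjrlrz" (len 8), cursors c1@2 c2@4 c4@4 c3@6, authorship ..1.2.3.
After op 4 (insert('t')): buffer="qvtrjttrltrz" (len 12), cursors c1@3 c2@7 c4@7 c3@10, authorship ..11.242.33.
Authorship (.=original, N=cursor N): . . 1 1 . 2 4 2 . 3 3 .
Index 5: author = 2

Answer: cursor 2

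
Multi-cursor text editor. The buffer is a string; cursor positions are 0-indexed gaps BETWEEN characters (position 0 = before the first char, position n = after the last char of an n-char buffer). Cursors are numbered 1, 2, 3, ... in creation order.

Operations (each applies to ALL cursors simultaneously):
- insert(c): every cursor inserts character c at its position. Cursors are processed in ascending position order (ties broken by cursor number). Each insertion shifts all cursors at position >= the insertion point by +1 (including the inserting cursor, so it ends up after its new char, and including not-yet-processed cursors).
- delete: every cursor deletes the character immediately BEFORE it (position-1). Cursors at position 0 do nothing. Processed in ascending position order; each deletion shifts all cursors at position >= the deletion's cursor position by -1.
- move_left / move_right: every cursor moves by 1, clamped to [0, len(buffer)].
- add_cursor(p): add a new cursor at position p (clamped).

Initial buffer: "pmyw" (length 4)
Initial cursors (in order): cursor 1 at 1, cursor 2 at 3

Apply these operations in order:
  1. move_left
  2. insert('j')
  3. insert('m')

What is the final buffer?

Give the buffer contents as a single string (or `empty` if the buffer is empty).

Answer: jmpmjmyw

Derivation:
After op 1 (move_left): buffer="pmyw" (len 4), cursors c1@0 c2@2, authorship ....
After op 2 (insert('j')): buffer="jpmjyw" (len 6), cursors c1@1 c2@4, authorship 1..2..
After op 3 (insert('m')): buffer="jmpmjmyw" (len 8), cursors c1@2 c2@6, authorship 11..22..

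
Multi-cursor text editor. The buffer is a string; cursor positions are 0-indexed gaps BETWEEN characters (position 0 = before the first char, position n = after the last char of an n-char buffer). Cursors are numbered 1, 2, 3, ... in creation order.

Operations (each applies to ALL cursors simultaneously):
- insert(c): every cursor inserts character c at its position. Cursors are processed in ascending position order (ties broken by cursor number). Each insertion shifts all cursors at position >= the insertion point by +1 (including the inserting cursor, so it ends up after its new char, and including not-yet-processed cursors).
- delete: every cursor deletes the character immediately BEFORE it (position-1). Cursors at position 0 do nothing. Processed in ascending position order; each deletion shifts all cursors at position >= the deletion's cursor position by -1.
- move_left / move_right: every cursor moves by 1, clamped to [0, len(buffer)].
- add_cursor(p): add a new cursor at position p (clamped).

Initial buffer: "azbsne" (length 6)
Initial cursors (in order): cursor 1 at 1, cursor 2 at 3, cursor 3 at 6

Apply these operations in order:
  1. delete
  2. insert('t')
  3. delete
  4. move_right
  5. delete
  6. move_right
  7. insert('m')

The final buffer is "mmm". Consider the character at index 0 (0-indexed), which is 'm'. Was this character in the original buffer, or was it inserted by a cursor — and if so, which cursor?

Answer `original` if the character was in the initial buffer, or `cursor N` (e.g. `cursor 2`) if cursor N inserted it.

After op 1 (delete): buffer="zsn" (len 3), cursors c1@0 c2@1 c3@3, authorship ...
After op 2 (insert('t')): buffer="tztsnt" (len 6), cursors c1@1 c2@3 c3@6, authorship 1.2..3
After op 3 (delete): buffer="zsn" (len 3), cursors c1@0 c2@1 c3@3, authorship ...
After op 4 (move_right): buffer="zsn" (len 3), cursors c1@1 c2@2 c3@3, authorship ...
After op 5 (delete): buffer="" (len 0), cursors c1@0 c2@0 c3@0, authorship 
After op 6 (move_right): buffer="" (len 0), cursors c1@0 c2@0 c3@0, authorship 
After op 7 (insert('m')): buffer="mmm" (len 3), cursors c1@3 c2@3 c3@3, authorship 123
Authorship (.=original, N=cursor N): 1 2 3
Index 0: author = 1

Answer: cursor 1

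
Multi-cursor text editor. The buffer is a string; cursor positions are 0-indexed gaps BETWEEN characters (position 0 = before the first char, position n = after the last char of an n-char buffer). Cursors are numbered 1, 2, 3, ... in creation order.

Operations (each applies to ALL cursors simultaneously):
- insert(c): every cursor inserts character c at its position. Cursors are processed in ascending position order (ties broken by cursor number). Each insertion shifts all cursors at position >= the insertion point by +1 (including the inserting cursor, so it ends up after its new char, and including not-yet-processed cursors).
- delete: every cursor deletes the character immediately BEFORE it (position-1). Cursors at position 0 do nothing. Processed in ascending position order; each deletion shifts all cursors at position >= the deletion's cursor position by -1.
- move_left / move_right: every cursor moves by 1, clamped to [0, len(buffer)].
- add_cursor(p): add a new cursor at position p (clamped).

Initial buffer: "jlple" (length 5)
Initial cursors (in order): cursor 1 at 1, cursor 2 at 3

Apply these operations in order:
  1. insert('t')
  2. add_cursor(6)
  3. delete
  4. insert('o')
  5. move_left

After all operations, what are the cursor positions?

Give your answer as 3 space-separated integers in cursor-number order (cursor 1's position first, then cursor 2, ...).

Answer: 1 5 5

Derivation:
After op 1 (insert('t')): buffer="jtlptle" (len 7), cursors c1@2 c2@5, authorship .1..2..
After op 2 (add_cursor(6)): buffer="jtlptle" (len 7), cursors c1@2 c2@5 c3@6, authorship .1..2..
After op 3 (delete): buffer="jlpe" (len 4), cursors c1@1 c2@3 c3@3, authorship ....
After op 4 (insert('o')): buffer="jolpooe" (len 7), cursors c1@2 c2@6 c3@6, authorship .1..23.
After op 5 (move_left): buffer="jolpooe" (len 7), cursors c1@1 c2@5 c3@5, authorship .1..23.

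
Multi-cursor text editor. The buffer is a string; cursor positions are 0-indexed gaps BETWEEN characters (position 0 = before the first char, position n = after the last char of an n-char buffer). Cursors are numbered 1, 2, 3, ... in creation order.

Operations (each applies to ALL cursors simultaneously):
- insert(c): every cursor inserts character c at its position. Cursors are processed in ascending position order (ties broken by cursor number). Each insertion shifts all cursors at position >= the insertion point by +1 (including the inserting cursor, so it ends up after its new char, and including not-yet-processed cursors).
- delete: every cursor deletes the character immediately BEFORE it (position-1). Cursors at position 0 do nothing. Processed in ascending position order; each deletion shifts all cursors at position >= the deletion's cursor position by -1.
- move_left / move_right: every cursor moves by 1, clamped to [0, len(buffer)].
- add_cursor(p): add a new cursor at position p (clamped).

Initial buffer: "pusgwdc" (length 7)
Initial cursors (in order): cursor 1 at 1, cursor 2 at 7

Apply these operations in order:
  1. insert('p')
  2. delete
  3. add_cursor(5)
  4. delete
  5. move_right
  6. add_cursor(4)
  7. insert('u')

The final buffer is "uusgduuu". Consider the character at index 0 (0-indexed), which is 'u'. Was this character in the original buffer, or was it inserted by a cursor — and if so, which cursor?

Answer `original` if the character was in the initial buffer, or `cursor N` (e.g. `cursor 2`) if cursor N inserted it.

After op 1 (insert('p')): buffer="ppusgwdcp" (len 9), cursors c1@2 c2@9, authorship .1......2
After op 2 (delete): buffer="pusgwdc" (len 7), cursors c1@1 c2@7, authorship .......
After op 3 (add_cursor(5)): buffer="pusgwdc" (len 7), cursors c1@1 c3@5 c2@7, authorship .......
After op 4 (delete): buffer="usgd" (len 4), cursors c1@0 c3@3 c2@4, authorship ....
After op 5 (move_right): buffer="usgd" (len 4), cursors c1@1 c2@4 c3@4, authorship ....
After op 6 (add_cursor(4)): buffer="usgd" (len 4), cursors c1@1 c2@4 c3@4 c4@4, authorship ....
After op 7 (insert('u')): buffer="uusgduuu" (len 8), cursors c1@2 c2@8 c3@8 c4@8, authorship .1...234
Authorship (.=original, N=cursor N): . 1 . . . 2 3 4
Index 0: author = original

Answer: original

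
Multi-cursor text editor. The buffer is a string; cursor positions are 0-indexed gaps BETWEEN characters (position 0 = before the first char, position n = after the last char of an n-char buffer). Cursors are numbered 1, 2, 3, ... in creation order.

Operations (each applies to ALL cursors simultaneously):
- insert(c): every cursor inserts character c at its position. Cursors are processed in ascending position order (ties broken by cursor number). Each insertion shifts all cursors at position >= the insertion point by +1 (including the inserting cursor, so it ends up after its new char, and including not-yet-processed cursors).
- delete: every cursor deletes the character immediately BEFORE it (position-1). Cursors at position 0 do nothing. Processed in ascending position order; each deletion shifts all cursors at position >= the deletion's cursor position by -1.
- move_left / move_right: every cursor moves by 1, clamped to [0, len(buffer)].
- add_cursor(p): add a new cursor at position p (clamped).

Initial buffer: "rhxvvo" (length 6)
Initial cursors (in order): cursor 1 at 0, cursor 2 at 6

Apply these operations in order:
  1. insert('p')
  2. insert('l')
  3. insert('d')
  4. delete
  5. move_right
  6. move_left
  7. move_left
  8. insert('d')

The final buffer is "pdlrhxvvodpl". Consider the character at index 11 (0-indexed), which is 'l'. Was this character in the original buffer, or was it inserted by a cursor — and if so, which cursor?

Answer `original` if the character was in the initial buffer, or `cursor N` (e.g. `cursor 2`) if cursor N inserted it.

After op 1 (insert('p')): buffer="prhxvvop" (len 8), cursors c1@1 c2@8, authorship 1......2
After op 2 (insert('l')): buffer="plrhxvvopl" (len 10), cursors c1@2 c2@10, authorship 11......22
After op 3 (insert('d')): buffer="pldrhxvvopld" (len 12), cursors c1@3 c2@12, authorship 111......222
After op 4 (delete): buffer="plrhxvvopl" (len 10), cursors c1@2 c2@10, authorship 11......22
After op 5 (move_right): buffer="plrhxvvopl" (len 10), cursors c1@3 c2@10, authorship 11......22
After op 6 (move_left): buffer="plrhxvvopl" (len 10), cursors c1@2 c2@9, authorship 11......22
After op 7 (move_left): buffer="plrhxvvopl" (len 10), cursors c1@1 c2@8, authorship 11......22
After op 8 (insert('d')): buffer="pdlrhxvvodpl" (len 12), cursors c1@2 c2@10, authorship 111......222
Authorship (.=original, N=cursor N): 1 1 1 . . . . . . 2 2 2
Index 11: author = 2

Answer: cursor 2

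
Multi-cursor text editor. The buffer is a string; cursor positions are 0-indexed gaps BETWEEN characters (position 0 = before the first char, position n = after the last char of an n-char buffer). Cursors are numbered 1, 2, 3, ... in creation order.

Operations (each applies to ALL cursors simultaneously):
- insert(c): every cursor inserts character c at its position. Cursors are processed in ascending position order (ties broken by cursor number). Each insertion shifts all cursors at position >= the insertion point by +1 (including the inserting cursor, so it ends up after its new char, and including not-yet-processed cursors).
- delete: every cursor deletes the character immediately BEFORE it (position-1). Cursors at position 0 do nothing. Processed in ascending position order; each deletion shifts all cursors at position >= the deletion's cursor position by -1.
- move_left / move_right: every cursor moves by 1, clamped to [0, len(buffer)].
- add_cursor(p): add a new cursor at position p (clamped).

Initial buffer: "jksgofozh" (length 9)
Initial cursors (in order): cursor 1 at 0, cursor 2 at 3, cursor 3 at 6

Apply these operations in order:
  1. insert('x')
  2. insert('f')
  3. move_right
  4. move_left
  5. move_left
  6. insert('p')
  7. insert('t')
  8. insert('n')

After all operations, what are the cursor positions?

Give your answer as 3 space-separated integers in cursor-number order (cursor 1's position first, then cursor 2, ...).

After op 1 (insert('x')): buffer="xjksxgofxozh" (len 12), cursors c1@1 c2@5 c3@9, authorship 1...2...3...
After op 2 (insert('f')): buffer="xfjksxfgofxfozh" (len 15), cursors c1@2 c2@7 c3@12, authorship 11...22...33...
After op 3 (move_right): buffer="xfjksxfgofxfozh" (len 15), cursors c1@3 c2@8 c3@13, authorship 11...22...33...
After op 4 (move_left): buffer="xfjksxfgofxfozh" (len 15), cursors c1@2 c2@7 c3@12, authorship 11...22...33...
After op 5 (move_left): buffer="xfjksxfgofxfozh" (len 15), cursors c1@1 c2@6 c3@11, authorship 11...22...33...
After op 6 (insert('p')): buffer="xpfjksxpfgofxpfozh" (len 18), cursors c1@2 c2@8 c3@14, authorship 111...222...333...
After op 7 (insert('t')): buffer="xptfjksxptfgofxptfozh" (len 21), cursors c1@3 c2@10 c3@17, authorship 1111...2222...3333...
After op 8 (insert('n')): buffer="xptnfjksxptnfgofxptnfozh" (len 24), cursors c1@4 c2@12 c3@20, authorship 11111...22222...33333...

Answer: 4 12 20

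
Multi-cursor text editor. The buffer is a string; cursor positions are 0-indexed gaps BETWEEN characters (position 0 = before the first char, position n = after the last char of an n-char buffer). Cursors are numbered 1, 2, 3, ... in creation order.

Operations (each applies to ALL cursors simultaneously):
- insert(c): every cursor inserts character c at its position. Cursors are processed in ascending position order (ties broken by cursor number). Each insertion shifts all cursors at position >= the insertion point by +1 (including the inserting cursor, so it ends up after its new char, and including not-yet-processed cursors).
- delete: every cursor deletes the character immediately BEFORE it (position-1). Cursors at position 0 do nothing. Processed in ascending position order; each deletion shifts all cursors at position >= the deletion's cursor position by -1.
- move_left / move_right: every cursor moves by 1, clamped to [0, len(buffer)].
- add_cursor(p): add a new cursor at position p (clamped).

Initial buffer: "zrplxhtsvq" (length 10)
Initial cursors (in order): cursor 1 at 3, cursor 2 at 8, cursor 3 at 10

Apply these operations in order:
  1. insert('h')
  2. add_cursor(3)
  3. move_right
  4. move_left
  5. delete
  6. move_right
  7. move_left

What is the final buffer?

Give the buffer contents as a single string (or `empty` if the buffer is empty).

After op 1 (insert('h')): buffer="zrphlxhtshvqh" (len 13), cursors c1@4 c2@10 c3@13, authorship ...1.....2..3
After op 2 (add_cursor(3)): buffer="zrphlxhtshvqh" (len 13), cursors c4@3 c1@4 c2@10 c3@13, authorship ...1.....2..3
After op 3 (move_right): buffer="zrphlxhtshvqh" (len 13), cursors c4@4 c1@5 c2@11 c3@13, authorship ...1.....2..3
After op 4 (move_left): buffer="zrphlxhtshvqh" (len 13), cursors c4@3 c1@4 c2@10 c3@12, authorship ...1.....2..3
After op 5 (delete): buffer="zrlxhtsvh" (len 9), cursors c1@2 c4@2 c2@7 c3@8, authorship ........3
After op 6 (move_right): buffer="zrlxhtsvh" (len 9), cursors c1@3 c4@3 c2@8 c3@9, authorship ........3
After op 7 (move_left): buffer="zrlxhtsvh" (len 9), cursors c1@2 c4@2 c2@7 c3@8, authorship ........3

Answer: zrlxhtsvh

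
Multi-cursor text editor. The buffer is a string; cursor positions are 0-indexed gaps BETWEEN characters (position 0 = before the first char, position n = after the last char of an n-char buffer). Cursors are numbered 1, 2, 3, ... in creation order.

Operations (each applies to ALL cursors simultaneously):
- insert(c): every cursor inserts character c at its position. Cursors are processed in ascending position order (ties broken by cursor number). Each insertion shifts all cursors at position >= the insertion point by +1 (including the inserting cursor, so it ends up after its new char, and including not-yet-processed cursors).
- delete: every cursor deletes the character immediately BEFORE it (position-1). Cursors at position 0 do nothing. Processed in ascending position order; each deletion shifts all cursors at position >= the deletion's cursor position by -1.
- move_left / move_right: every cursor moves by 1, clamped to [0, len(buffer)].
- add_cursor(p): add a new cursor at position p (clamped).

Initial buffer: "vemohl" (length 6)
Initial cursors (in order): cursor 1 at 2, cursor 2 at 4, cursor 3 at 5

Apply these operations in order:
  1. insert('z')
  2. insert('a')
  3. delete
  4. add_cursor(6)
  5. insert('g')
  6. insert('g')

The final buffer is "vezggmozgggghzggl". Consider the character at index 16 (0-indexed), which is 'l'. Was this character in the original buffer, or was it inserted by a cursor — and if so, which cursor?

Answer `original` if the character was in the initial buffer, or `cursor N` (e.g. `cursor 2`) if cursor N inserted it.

After op 1 (insert('z')): buffer="vezmozhzl" (len 9), cursors c1@3 c2@6 c3@8, authorship ..1..2.3.
After op 2 (insert('a')): buffer="vezamozahzal" (len 12), cursors c1@4 c2@8 c3@11, authorship ..11..22.33.
After op 3 (delete): buffer="vezmozhzl" (len 9), cursors c1@3 c2@6 c3@8, authorship ..1..2.3.
After op 4 (add_cursor(6)): buffer="vezmozhzl" (len 9), cursors c1@3 c2@6 c4@6 c3@8, authorship ..1..2.3.
After op 5 (insert('g')): buffer="vezgmozgghzgl" (len 13), cursors c1@4 c2@9 c4@9 c3@12, authorship ..11..224.33.
After op 6 (insert('g')): buffer="vezggmozgggghzggl" (len 17), cursors c1@5 c2@12 c4@12 c3@16, authorship ..111..22424.333.
Authorship (.=original, N=cursor N): . . 1 1 1 . . 2 2 4 2 4 . 3 3 3 .
Index 16: author = original

Answer: original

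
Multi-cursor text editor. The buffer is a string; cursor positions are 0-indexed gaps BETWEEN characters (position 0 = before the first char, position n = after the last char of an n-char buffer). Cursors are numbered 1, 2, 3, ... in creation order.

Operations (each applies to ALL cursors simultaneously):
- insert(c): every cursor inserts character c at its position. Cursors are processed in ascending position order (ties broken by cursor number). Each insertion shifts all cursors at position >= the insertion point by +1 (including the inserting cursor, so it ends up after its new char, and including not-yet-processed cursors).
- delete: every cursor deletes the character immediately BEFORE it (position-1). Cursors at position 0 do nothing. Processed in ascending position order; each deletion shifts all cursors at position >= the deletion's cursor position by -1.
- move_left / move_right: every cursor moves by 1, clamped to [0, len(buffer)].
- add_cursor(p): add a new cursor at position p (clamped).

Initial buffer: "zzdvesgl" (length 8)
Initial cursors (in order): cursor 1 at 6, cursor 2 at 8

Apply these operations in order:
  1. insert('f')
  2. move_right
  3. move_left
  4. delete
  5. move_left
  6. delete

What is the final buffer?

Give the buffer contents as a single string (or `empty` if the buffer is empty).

After op 1 (insert('f')): buffer="zzdvesfglf" (len 10), cursors c1@7 c2@10, authorship ......1..2
After op 2 (move_right): buffer="zzdvesfglf" (len 10), cursors c1@8 c2@10, authorship ......1..2
After op 3 (move_left): buffer="zzdvesfglf" (len 10), cursors c1@7 c2@9, authorship ......1..2
After op 4 (delete): buffer="zzdvesgf" (len 8), cursors c1@6 c2@7, authorship .......2
After op 5 (move_left): buffer="zzdvesgf" (len 8), cursors c1@5 c2@6, authorship .......2
After op 6 (delete): buffer="zzdvgf" (len 6), cursors c1@4 c2@4, authorship .....2

Answer: zzdvgf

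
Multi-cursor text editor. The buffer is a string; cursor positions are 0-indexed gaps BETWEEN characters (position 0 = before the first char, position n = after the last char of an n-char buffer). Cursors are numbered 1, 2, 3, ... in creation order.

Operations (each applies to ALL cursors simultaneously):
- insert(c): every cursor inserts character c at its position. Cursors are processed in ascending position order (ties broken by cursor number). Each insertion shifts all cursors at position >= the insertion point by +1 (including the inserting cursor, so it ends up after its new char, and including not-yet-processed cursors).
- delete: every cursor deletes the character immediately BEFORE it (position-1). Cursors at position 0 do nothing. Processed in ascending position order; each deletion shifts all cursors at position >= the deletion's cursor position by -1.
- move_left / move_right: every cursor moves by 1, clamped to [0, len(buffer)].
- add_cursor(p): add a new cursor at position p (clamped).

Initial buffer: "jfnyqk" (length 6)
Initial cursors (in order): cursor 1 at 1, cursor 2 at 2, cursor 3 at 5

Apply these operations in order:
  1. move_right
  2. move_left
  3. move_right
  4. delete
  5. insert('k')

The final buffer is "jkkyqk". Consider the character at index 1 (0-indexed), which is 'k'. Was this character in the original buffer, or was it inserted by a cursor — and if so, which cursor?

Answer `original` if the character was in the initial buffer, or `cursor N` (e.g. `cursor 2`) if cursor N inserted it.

Answer: cursor 1

Derivation:
After op 1 (move_right): buffer="jfnyqk" (len 6), cursors c1@2 c2@3 c3@6, authorship ......
After op 2 (move_left): buffer="jfnyqk" (len 6), cursors c1@1 c2@2 c3@5, authorship ......
After op 3 (move_right): buffer="jfnyqk" (len 6), cursors c1@2 c2@3 c3@6, authorship ......
After op 4 (delete): buffer="jyq" (len 3), cursors c1@1 c2@1 c3@3, authorship ...
After op 5 (insert('k')): buffer="jkkyqk" (len 6), cursors c1@3 c2@3 c3@6, authorship .12..3
Authorship (.=original, N=cursor N): . 1 2 . . 3
Index 1: author = 1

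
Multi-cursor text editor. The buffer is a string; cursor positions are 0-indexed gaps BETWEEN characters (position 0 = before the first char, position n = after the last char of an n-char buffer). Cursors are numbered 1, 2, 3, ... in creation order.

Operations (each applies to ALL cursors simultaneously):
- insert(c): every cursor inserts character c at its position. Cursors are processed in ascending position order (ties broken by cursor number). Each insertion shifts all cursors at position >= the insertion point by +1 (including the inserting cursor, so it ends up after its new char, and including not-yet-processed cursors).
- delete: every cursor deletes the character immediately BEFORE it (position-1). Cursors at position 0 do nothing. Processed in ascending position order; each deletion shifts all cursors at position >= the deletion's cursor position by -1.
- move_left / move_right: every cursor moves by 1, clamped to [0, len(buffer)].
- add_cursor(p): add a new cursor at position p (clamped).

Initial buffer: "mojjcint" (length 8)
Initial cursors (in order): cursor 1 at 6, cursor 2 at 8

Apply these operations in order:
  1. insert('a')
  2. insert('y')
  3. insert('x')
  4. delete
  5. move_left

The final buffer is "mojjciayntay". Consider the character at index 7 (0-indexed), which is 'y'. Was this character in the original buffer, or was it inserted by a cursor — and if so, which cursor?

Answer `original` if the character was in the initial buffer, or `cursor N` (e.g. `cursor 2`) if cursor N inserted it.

Answer: cursor 1

Derivation:
After op 1 (insert('a')): buffer="mojjcianta" (len 10), cursors c1@7 c2@10, authorship ......1..2
After op 2 (insert('y')): buffer="mojjciayntay" (len 12), cursors c1@8 c2@12, authorship ......11..22
After op 3 (insert('x')): buffer="mojjciayxntayx" (len 14), cursors c1@9 c2@14, authorship ......111..222
After op 4 (delete): buffer="mojjciayntay" (len 12), cursors c1@8 c2@12, authorship ......11..22
After op 5 (move_left): buffer="mojjciayntay" (len 12), cursors c1@7 c2@11, authorship ......11..22
Authorship (.=original, N=cursor N): . . . . . . 1 1 . . 2 2
Index 7: author = 1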